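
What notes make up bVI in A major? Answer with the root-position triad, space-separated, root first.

The root of bVI is the lowered 6th degree: F# becomes F. Stacking thirds in A minor on F gives F–A–C.

F A C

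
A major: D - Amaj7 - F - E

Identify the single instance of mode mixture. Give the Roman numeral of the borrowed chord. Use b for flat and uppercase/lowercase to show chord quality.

In A major the diatonic chords are A, Bm, C#m, D, E, F#m, G#dim. Of the given chords, D, Amaj7 and E are diatonic. F (F–A–C) is not: scale degree 6 in A major carries F#m (vi). In A minor the chord on that degree is F, so here it functions as bVI, borrowed from the parallel minor.

bVI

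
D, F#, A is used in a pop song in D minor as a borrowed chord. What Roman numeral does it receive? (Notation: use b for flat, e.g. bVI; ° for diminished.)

The root D is the diatonic 1st degree of D minor; the borrowing shows in the chord quality. D–F#–A is a major chord — the form found in D major, not the diatonic i (Dm). Borrowed into D minor it is written I.

I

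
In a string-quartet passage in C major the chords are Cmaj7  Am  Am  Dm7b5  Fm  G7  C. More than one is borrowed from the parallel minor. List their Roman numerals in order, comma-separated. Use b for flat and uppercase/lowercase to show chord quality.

C major has the diatonic set C, Dm, Em, F, G, Am, Bdim. Of the given chords, Cmaj7, Am, G7 and C are diatonic. Dm7b5 (D–F–Ab–C) is not: scale degree 2 in C major carries Dm (ii). In C minor the chord on that degree is Dm7b5, so here it functions as iiø7, borrowed from the parallel minor. But Fm (F–Ab–C) is foreign: the diatonic IV on degree 4 is F, whereas Fm comes from C minor. It is labeled iv.

iiø7, iv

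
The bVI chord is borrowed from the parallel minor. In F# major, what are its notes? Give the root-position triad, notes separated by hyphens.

bVI is built on the lowered scale degree 6. In F# major degree 6 is D#; lowered it becomes D. Stacking thirds in F# minor on D gives D–F#–A.

D-F#-A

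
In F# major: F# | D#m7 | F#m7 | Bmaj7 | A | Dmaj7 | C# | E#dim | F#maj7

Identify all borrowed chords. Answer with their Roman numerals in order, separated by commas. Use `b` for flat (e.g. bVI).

The diatonic triads in F# major are F#, G#m, A#m, B, C#, D#m, E#dim. Of the given chords, F#, D#m7, Bmaj7, C#, E#dim and F#maj7 are diatonic. But F#m7 (F#–A–C#–E) is foreign: the diatonic I on degree 1 is F#, whereas F#m7 comes from F# minor. It is labeled i7. A (A–C#–E) is not: scale degree 3 in F# major carries A#m (iii). In F# minor the chord on that degree is A, so here it functions as bIII, borrowed from the parallel minor. Dmaj7 (D–F#–A–C#) doesn't fit — on degree 6 F# major would have D#m (vi). Dmaj7 is the degree-6 chord of F# minor, so it is the borrowed bVImaj7.

i7, bIII, bVImaj7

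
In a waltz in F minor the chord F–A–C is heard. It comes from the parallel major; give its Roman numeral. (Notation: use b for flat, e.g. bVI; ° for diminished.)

F is scale degree 1 in F minor. F–A–C is a major chord — the form found in F major, not the diatonic i (Fm). Borrowed into F minor it is written I.

I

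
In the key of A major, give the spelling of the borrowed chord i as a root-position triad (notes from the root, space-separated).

A C E

The root, A, is scale degree 1 — the same note in A major and A minor; only the chord quality changes. Building the minor chord from the parallel minor on A: A–C–E.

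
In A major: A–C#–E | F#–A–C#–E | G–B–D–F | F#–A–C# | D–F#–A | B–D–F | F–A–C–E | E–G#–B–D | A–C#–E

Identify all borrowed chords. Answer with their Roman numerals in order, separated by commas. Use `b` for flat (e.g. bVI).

In A major the diatonic chords are A, Bm, C#m, D, E, F#m, G#dim. A–C#–E = A, F#–A–C#–E = F#m7, F#–A–C# = F#m, D–F#–A = D and E–G#–B–D = E7 are all diatonic. But G–B–D–F is foreign: the diatonic vii° on degree 7 is G#dim, whereas G7 comes from A minor. It is labeled bVII7. B–D–F doesn't fit — on degree 2 A major would have Bm (ii). Bdim is the degree-2 chord of A minor, so it is the borrowed ii°. F–A–C–E is not: scale degree 6 in A major carries F#m (vi). In A minor the chord on that degree is Fmaj7, so here it functions as bVImaj7, borrowed from the parallel minor.

bVII7, ii°, bVImaj7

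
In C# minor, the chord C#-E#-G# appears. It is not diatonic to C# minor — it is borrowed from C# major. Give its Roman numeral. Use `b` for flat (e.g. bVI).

I

C# is scale degree 1 in C# minor. The diatonic chord on degree 1 would be C#m (i), but C#–E#–G# is the major chord from C# major. As a borrowed chord it is labeled I.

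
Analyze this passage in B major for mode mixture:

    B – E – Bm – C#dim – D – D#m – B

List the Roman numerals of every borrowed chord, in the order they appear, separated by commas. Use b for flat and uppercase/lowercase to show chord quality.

In B major the diatonic chords are B, C#m, D#m, E, F#, G#m, A#dim. B, E and D#m all belong to that set. Bm (B–D–F#) doesn't fit — on degree 1 B major would have B (I). Bm is the degree-1 chord of B minor, so it is the borrowed i. But C#dim (C#–E–G) is foreign: the diatonic ii on degree 2 is C#m, whereas C#dim comes from B minor. It is labeled ii°. D (D–F#–A) doesn't fit — on degree 3 B major would have D#m (iii). D is the degree-3 chord of B minor, so it is the borrowed bIII.

i, ii°, bIII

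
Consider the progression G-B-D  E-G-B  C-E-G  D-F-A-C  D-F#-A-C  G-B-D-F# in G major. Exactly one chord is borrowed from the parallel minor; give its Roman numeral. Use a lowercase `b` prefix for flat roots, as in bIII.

v7

In G major the diatonic chords are G, Am, Bm, C, D, Em, F#dim. G–B–D = G, E–G–B = Em, C–E–G = C, D–F#–A–C = D7 and G–B–D–F# = Gmaj7 are all diatonic. But D–F–A–C is foreign: the diatonic V on degree 5 is D, whereas Dm7 comes from G minor. It is labeled v7.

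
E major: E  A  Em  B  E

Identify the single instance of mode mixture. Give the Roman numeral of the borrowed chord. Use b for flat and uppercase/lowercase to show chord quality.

i

The diatonic triads in E major are E, F#m, G#m, A, B, C#m, D#dim. Of the given chords, E, A and B are diatonic. But Em (E–G–B) is foreign: the diatonic I on degree 1 is E, whereas Em comes from E minor. It is labeled i.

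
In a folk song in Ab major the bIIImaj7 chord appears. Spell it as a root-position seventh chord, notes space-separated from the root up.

Cb Eb Gb Bb

bIIImaj7 is built on the lowered scale degree 3. In Ab major degree 3 is C; lowered it becomes Cb. In Ab minor the chord on Cb is Cb–Eb–Gb–Bb.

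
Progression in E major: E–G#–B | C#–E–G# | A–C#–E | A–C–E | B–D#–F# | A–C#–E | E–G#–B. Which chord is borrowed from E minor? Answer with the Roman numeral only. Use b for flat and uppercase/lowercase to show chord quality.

The diatonic triads in E major are E, F#m, G#m, A, B, C#m, D#dim. E–G#–B = E, C#–E–G# = C#m, A–C#–E = A and B–D#–F# = B all belong to that set. But A–C–E is foreign: the diatonic IV on degree 4 is A, whereas Am comes from E minor. It is labeled iv.

iv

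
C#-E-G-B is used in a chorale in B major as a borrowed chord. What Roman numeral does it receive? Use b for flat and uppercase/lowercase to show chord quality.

iiø7

The root C# is the diatonic 2nd degree of B major; the borrowing shows in the chord quality. C#–E–G–B is a half-diminished-seventh chord — the form found in B minor, not the diatonic ii (C#m). Borrowed into B major it is written iiø7.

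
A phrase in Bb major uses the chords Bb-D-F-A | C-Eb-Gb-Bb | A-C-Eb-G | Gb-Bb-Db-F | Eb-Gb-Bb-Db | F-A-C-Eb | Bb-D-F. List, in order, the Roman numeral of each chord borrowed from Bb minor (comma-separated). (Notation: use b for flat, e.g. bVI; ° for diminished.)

Bb major has the diatonic set Bb, Cm, Dm, Eb, F, Gm, Adim. Bb–D–F–A = Bbmaj7, A–C–Eb–G = Am7b5, F–A–C–Eb = F7 and Bb–D–F = Bb are all diatonic. C–Eb–Gb–Bb doesn't fit — on degree 2 Bb major would have Cm (ii). Cm7b5 is the degree-2 chord of Bb minor, so it is the borrowed iiø7. But Gb–Bb–Db–F is foreign: the diatonic vi on degree 6 is Gm, whereas Gbmaj7 comes from Bb minor. It is labeled bVImaj7. Eb–Gb–Bb–Db is not: scale degree 4 in Bb major carries Eb (IV). In Bb minor the chord on that degree is Ebm7, so here it functions as iv7, borrowed from the parallel minor.

iiø7, bVImaj7, iv7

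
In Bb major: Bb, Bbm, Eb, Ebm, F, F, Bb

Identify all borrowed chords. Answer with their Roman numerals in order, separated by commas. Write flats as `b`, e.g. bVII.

i, iv

Bb major has the diatonic set Bb, Cm, Dm, Eb, F, Gm, Adim. Bb, Eb and F are all diatonic. Bbm (Bb–Db–F) doesn't fit — on degree 1 Bb major would have Bb (I). Bbm is the degree-1 chord of Bb minor, so it is the borrowed i. But Ebm (Eb–Gb–Bb) is foreign: the diatonic IV on degree 4 is Eb, whereas Ebm comes from Bb minor. It is labeled iv.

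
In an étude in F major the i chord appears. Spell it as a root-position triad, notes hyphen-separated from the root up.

F-Ab-C

i is built on scale degree 1, which is F in both F major and its parallel. In F minor the chord on F is F–Ab–C.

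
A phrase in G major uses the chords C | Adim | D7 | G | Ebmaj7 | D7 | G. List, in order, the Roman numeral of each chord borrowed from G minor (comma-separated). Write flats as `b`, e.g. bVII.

ii°, bVImaj7

In G major the diatonic chords are G, Am, Bm, C, D, Em, F#dim. C, D7 and G are all diatonic. Adim (A–C–Eb) doesn't fit — on degree 2 G major would have Am (ii). Adim is the degree-2 chord of G minor, so it is the borrowed ii°. Ebmaj7 (Eb–G–Bb–D) is not: scale degree 6 in G major carries Em (vi). In G minor the chord on that degree is Ebmaj7, so here it functions as bVImaj7, borrowed from the parallel minor.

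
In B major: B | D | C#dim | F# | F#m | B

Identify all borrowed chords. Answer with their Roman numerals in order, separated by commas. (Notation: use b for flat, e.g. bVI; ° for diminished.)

bIII, ii°, v

The diatonic triads in B major are B, C#m, D#m, E, F#, G#m, A#dim. B and F# are both diatonic. D (D–F#–A) is not: scale degree 3 in B major carries D#m (iii). In B minor the chord on that degree is D, so here it functions as bIII, borrowed from the parallel minor. C#dim (C#–E–G) is not: scale degree 2 in B major carries C#m (ii). In B minor the chord on that degree is C#dim, so here it functions as ii°, borrowed from the parallel minor. F#m (F#–A–C#) doesn't fit — on degree 5 B major would have F# (V). F#m is the degree-5 chord of B minor, so it is the borrowed v.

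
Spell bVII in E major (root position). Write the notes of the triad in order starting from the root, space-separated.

The root of bVII is the lowered 7th degree: D# becomes D. Building the major chord from the parallel minor on D: D–F#–A.

D F# A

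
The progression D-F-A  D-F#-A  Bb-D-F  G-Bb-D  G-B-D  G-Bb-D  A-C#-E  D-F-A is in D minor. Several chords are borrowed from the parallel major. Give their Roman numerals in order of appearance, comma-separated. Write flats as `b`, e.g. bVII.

I, IV

In D minor (with V from harmonic minor) the diatonic chords are Dm, Edim, F, Gm, A, Bb, C. D–F–A = Dm, Bb–D–F = Bb, G–Bb–D = Gm and A–C#–E = A are all diatonic. D–F#–A is not: scale degree 1 in D minor carries Dm (i). In D major the chord on that degree is D, so here it functions as I, borrowed from the parallel major. G–B–D is not: scale degree 4 in D minor carries Gm (iv). In D major the chord on that degree is G, so here it functions as IV, borrowed from the parallel major.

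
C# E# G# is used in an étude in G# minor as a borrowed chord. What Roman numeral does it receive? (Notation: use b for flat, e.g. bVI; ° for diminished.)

IV

C# is scale degree 4 in G# minor. Diatonically G# minor has C#m (iv) on that degree; C#–E#–G# is instead the major chord native to G# major, so it takes the label IV.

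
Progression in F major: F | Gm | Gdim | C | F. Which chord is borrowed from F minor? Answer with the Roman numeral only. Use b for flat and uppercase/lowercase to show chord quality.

F major has the diatonic set F, Gm, Am, Bb, C, Dm, Edim. F, Gm and C all belong to that set. Gdim (G–Bb–Db) doesn't fit — on degree 2 F major would have Gm (ii). Gdim is the degree-2 chord of F minor, so it is the borrowed ii°.

ii°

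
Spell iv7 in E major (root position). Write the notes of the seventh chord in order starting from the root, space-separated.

iv7 is built on scale degree 4, which is A in both E major and its parallel. In E minor the chord on A is A–C–E–G.

A C E G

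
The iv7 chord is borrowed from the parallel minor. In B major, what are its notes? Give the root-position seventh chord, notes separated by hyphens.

E-G-B-D

The root, E, is scale degree 4 — the same note in B major and B minor; only the chord quality changes. In B minor the chord on E is E–G–B–D.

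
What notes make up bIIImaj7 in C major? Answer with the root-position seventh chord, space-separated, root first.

bIIImaj7 is built on the lowered scale degree 3. In C major degree 3 is E; lowered it becomes Eb. In C minor the chord on Eb is Eb–G–Bb–D.

Eb G Bb D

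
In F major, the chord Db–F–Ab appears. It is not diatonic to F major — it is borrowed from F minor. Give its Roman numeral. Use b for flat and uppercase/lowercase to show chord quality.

The root Db is the lowered 6th scale degree — diatonically F major has D there. Diatonically F major has Dm (vi) on that degree; Db–F–Ab is instead the major chord native to F minor, so it takes the label bVI.

bVI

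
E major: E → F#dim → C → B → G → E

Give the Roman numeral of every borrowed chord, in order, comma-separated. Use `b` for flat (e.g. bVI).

E major has the diatonic set E, F#m, G#m, A, B, C#m, D#dim. E and B are both diatonic. F#dim (F#–A–C) doesn't fit — on degree 2 E major would have F#m (ii). F#dim is the degree-2 chord of E minor, so it is the borrowed ii°. But C (C–E–G) is foreign: the diatonic vi on degree 6 is C#m, whereas C comes from E minor. It is labeled bVI. G (G–B–D) doesn't fit — on degree 3 E major would have G#m (iii). G is the degree-3 chord of E minor, so it is the borrowed bIII.

ii°, bVI, bIII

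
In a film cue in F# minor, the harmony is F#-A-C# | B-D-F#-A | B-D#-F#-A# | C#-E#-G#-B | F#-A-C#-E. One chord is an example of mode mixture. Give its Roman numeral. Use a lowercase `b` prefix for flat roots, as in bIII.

IVmaj7

F# minor has the diatonic set F#m, G#dim, A, Bm, C#, D, E (with V from harmonic minor). Of the given chords, F#–A–C# = F#m, B–D–F#–A = Bm7, C#–E#–G#–B = C#7 and F#–A–C#–E = F#m7 are diatonic. B–D#–F#–A# is not: scale degree 4 in F# minor carries Bm (iv). In F# major the chord on that degree is Bmaj7, so here it functions as IVmaj7, borrowed from the parallel major.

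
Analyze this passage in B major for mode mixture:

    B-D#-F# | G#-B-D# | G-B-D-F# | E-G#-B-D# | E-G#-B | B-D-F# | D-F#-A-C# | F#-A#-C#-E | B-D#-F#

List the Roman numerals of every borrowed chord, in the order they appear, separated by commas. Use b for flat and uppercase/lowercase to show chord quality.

bVImaj7, i, bIIImaj7

The diatonic triads in B major are B, C#m, D#m, E, F#, G#m, A#dim. B–D#–F# = B, G#–B–D# = G#m, E–G#–B–D# = Emaj7, E–G#–B = E and F#–A#–C#–E = F#7 all belong to that set. G–B–D–F# is not: scale degree 6 in B major carries G#m (vi). In B minor the chord on that degree is Gmaj7, so here it functions as bVImaj7, borrowed from the parallel minor. But B–D–F# is foreign: the diatonic I on degree 1 is B, whereas Bm comes from B minor. It is labeled i. D–F#–A–C# is not: scale degree 3 in B major carries D#m (iii). In B minor the chord on that degree is Dmaj7, so here it functions as bIIImaj7, borrowed from the parallel minor.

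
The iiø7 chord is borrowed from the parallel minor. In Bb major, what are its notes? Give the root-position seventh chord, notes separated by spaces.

C Eb Gb Bb

The root, C, is scale degree 2 — the same note in Bb major and Bb minor; only the chord quality changes. Stacking thirds in Bb minor on C gives C–Eb–Gb–Bb.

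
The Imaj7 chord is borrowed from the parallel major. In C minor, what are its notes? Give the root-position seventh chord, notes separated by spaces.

The root, C, is scale degree 1 — the same note in C minor and C major; only the chord quality changes. Stacking thirds in C major on C gives C–E–G–B.

C E G B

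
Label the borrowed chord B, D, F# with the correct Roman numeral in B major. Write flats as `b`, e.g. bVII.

B is scale degree 1 in B major. B–D–F# is a minor chord — the form found in B minor, not the diatonic I (B). Borrowed into B major it is written i.

i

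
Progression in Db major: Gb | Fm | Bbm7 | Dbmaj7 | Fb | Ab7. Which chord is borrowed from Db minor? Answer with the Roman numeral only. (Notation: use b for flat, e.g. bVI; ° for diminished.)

bIII

Db major has the diatonic set Db, Ebm, Fm, Gb, Ab, Bbm, Cdim. Gb, Fm, Bbm7, Dbmaj7 and Ab7 all belong to that set. Fb (Fb–Ab–Cb) doesn't fit — on degree 3 Db major would have Fm (iii). Fb is the degree-3 chord of Db minor, so it is the borrowed bIII.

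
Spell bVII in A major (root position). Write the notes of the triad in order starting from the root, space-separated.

G B D

bVII is built on the lowered scale degree 7. In A major degree 7 is G#; lowered it becomes G. In A minor the chord on G is G–B–D.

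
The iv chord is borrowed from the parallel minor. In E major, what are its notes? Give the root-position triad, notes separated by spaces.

iv is built on scale degree 4, which is A in both E major and its parallel. In E minor the chord on A is A–C–E.

A C E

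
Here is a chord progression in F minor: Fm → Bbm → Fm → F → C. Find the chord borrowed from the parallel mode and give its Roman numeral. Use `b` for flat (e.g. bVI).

I

The diatonic triads in F minor (with V from harmonic minor) are Fm, Gdim, Ab, Bbm, C, Db, Eb. Fm, Bbm and C all belong to that set. F (F–A–C) doesn't fit — on degree 1 F minor would have Fm (i). F is the degree-1 chord of F major, so it is the borrowed I.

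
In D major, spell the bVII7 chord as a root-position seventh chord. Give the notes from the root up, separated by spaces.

bVII7 is built on the lowered scale degree 7. In D major degree 7 is C#; lowered it becomes C. Building the dominant-seventh chord from the parallel minor on C: C–E–G–Bb.

C E G Bb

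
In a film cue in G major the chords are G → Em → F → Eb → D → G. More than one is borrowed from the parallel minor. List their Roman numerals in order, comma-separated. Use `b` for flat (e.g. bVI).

G major has the diatonic set G, Am, Bm, C, D, Em, F#dim. G, Em and D all belong to that set. F (F–A–C) doesn't fit — on degree 7 G major would have F#dim (vii°). F is the degree-7 chord of G minor, so it is the borrowed bVII. Eb (Eb–G–Bb) doesn't fit — on degree 6 G major would have Em (vi). Eb is the degree-6 chord of G minor, so it is the borrowed bVI.

bVII, bVI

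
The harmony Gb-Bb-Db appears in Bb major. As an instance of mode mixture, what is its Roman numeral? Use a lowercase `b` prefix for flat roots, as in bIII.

bVI

In Bb major scale degree 6 is G; Gb is its lowered form, from Bb minor. The diatonic chord on degree 6 would be Gm (vi), but Gb–Bb–Db is the major chord from Bb minor. As a borrowed chord it is labeled bVI.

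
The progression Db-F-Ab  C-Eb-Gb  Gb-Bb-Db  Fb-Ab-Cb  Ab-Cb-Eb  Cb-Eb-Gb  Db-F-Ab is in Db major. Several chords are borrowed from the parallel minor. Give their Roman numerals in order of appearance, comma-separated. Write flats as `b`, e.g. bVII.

bIII, v, bVII

Db major has the diatonic set Db, Ebm, Fm, Gb, Ab, Bbm, Cdim. Db–F–Ab = Db, C–Eb–Gb = Cdim and Gb–Bb–Db = Gb all belong to that set. Fb–Ab–Cb doesn't fit — on degree 3 Db major would have Fm (iii). Fb is the degree-3 chord of Db minor, so it is the borrowed bIII. But Ab–Cb–Eb is foreign: the diatonic V on degree 5 is Ab, whereas Abm comes from Db minor. It is labeled v. Cb–Eb–Gb is not: scale degree 7 in Db major carries Cdim (vii°). In Db minor the chord on that degree is Cb, so here it functions as bVII, borrowed from the parallel minor.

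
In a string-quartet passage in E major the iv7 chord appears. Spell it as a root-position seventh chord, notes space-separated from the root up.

iv7 is built on scale degree 4, which is A in both E major and its parallel. In E minor the chord on A is A–C–E–G.

A C E G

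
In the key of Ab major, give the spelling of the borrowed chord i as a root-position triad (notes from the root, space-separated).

Ab Cb Eb

The root, Ab, is scale degree 1 — the same note in Ab major and Ab minor; only the chord quality changes. Stacking thirds in Ab minor on Ab gives Ab–Cb–Eb.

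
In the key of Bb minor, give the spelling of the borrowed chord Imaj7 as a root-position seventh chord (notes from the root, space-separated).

Imaj7 is built on scale degree 1, which is Bb in both Bb minor and its parallel. In Bb major the chord on Bb is Bb–D–F–A.

Bb D F A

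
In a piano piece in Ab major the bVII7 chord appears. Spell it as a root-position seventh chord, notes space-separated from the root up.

Scale degree 7 in Ab major is G. bVII7 uses the lowered form, Gb, taken from Ab minor. In Ab minor the chord on Gb is Gb–Bb–Db–Fb.

Gb Bb Db Fb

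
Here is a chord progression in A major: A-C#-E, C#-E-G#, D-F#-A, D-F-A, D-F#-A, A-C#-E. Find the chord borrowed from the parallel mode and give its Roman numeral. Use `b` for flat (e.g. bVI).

iv

The diatonic triads in A major are A, Bm, C#m, D, E, F#m, G#dim. A–C#–E = A, C#–E–G# = C#m and D–F#–A = D all belong to that set. D–F–A is not: scale degree 4 in A major carries D (IV). In A minor the chord on that degree is Dm, so here it functions as iv, borrowed from the parallel minor.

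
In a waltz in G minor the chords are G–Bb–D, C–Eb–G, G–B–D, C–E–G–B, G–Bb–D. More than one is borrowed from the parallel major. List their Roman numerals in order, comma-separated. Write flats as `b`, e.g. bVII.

I, IVmaj7

The diatonic triads in G minor (with V from harmonic minor) are Gm, Adim, Bb, Cm, D, Eb, F. Of the given chords, G–Bb–D = Gm and C–Eb–G = Cm are diatonic. G–B–D is not: scale degree 1 in G minor carries Gm (i). In G major the chord on that degree is G, so here it functions as I, borrowed from the parallel major. C–E–G–B is not: scale degree 4 in G minor carries Cm (iv). In G major the chord on that degree is Cmaj7, so here it functions as IVmaj7, borrowed from the parallel major.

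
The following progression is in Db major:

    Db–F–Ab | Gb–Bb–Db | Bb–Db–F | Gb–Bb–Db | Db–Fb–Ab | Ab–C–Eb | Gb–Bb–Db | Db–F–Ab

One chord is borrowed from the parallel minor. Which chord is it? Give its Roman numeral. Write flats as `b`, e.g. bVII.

The diatonic triads in Db major are Db, Ebm, Fm, Gb, Ab, Bbm, Cdim. Db–F–Ab = Db, Gb–Bb–Db = Gb, Bb–Db–F = Bbm and Ab–C–Eb = Ab are all diatonic. Db–Fb–Ab is not: scale degree 1 in Db major carries Db (I). In Db minor the chord on that degree is Dbm, so here it functions as i, borrowed from the parallel minor.

i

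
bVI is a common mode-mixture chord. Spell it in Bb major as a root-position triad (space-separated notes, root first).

Gb Bb Db

The root of bVI is the lowered 6th degree: G becomes Gb. Stacking thirds in Bb minor on Gb gives Gb–Bb–Db.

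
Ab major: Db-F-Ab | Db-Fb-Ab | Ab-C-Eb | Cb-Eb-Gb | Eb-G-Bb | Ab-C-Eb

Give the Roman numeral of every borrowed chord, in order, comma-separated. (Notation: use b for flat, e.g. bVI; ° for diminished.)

In Ab major the diatonic chords are Ab, Bbm, Cm, Db, Eb, Fm, Gdim. Of the given chords, Db–F–Ab = Db, Ab–C–Eb = Ab and Eb–G–Bb = Eb are diatonic. Db–Fb–Ab doesn't fit — on degree 4 Ab major would have Db (IV). Dbm is the degree-4 chord of Ab minor, so it is the borrowed iv. Cb–Eb–Gb doesn't fit — on degree 3 Ab major would have Cm (iii). Cb is the degree-3 chord of Ab minor, so it is the borrowed bIII.

iv, bIII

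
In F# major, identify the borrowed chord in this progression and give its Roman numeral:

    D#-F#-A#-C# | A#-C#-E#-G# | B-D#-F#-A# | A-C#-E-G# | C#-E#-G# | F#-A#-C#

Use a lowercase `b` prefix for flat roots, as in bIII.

bIIImaj7

The diatonic triads in F# major are F#, G#m, A#m, B, C#, D#m, E#dim. D#–F#–A#–C# = D#m7, A#–C#–E#–G# = A#m7, B–D#–F#–A# = Bmaj7, C#–E#–G# = C# and F#–A#–C# = F# are all diatonic. A–C#–E–G# doesn't fit — on degree 3 F# major would have A#m (iii). Amaj7 is the degree-3 chord of F# minor, so it is the borrowed bIIImaj7.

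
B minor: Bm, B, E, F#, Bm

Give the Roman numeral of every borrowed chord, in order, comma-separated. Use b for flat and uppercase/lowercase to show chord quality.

The diatonic triads in B minor (with V from harmonic minor) are Bm, C#dim, D, Em, F#, G, A. Bm and F# are both diatonic. B (B–D#–F#) is not: scale degree 1 in B minor carries Bm (i). In B major the chord on that degree is B, so here it functions as I, borrowed from the parallel major. E (E–G#–B) doesn't fit — on degree 4 B minor would have Em (iv). E is the degree-4 chord of B major, so it is the borrowed IV.

I, IV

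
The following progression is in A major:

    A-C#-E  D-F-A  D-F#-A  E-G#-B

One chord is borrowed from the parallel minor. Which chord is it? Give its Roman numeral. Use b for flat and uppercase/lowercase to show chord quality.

In A major the diatonic chords are A, Bm, C#m, D, E, F#m, G#dim. A–C#–E = A, D–F#–A = D and E–G#–B = E are all diatonic. But D–F–A is foreign: the diatonic IV on degree 4 is D, whereas Dm comes from A minor. It is labeled iv.

iv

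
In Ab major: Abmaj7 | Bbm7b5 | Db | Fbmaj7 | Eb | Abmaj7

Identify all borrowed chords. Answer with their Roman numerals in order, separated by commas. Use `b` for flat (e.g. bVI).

iiø7, bVImaj7

Ab major has the diatonic set Ab, Bbm, Cm, Db, Eb, Fm, Gdim. Abmaj7, Db and Eb are all diatonic. Bbm7b5 (Bb–Db–Fb–Ab) is not: scale degree 2 in Ab major carries Bbm (ii). In Ab minor the chord on that degree is Bbm7b5, so here it functions as iiø7, borrowed from the parallel minor. But Fbmaj7 (Fb–Ab–Cb–Eb) is foreign: the diatonic vi on degree 6 is Fm, whereas Fbmaj7 comes from Ab minor. It is labeled bVImaj7.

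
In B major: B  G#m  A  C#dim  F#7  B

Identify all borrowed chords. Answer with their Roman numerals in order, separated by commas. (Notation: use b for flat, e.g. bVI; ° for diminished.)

In B major the diatonic chords are B, C#m, D#m, E, F#, G#m, A#dim. Of the given chords, B, G#m and F#7 are diatonic. A (A–C#–E) doesn't fit — on degree 7 B major would have A#dim (vii°). A is the degree-7 chord of B minor, so it is the borrowed bVII. C#dim (C#–E–G) is not: scale degree 2 in B major carries C#m (ii). In B minor the chord on that degree is C#dim, so here it functions as ii°, borrowed from the parallel minor.

bVII, ii°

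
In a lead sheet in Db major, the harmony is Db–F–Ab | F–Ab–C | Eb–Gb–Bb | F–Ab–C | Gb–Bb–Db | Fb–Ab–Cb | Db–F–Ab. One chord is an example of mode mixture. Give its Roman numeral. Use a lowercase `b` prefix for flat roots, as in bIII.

Db major has the diatonic set Db, Ebm, Fm, Gb, Ab, Bbm, Cdim. Of the given chords, Db–F–Ab = Db, F–Ab–C = Fm, Eb–Gb–Bb = Ebm and Gb–Bb–Db = Gb are diatonic. Fb–Ab–Cb is not: scale degree 3 in Db major carries Fm (iii). In Db minor the chord on that degree is Fb, so here it functions as bIII, borrowed from the parallel minor.

bIII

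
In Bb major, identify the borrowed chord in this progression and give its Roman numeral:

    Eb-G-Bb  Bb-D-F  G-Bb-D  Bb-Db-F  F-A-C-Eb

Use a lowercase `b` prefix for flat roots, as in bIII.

In Bb major the diatonic chords are Bb, Cm, Dm, Eb, F, Gm, Adim. Eb–G–Bb = Eb, Bb–D–F = Bb, G–Bb–D = Gm and F–A–C–Eb = F7 are all diatonic. Bb–Db–F is not: scale degree 1 in Bb major carries Bb (I). In Bb minor the chord on that degree is Bbm, so here it functions as i, borrowed from the parallel minor.

i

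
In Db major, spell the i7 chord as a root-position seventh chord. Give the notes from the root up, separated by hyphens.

The root, Db, is scale degree 1 — the same note in Db major and Db minor; only the chord quality changes. Stacking thirds in Db minor on Db gives Db–Fb–Ab–Cb.

Db-Fb-Ab-Cb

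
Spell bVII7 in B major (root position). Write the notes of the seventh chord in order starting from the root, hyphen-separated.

A-C#-E-G

Scale degree 7 in B major is A#. bVII7 uses the lowered form, A, taken from B minor. Stacking thirds in B minor on A gives A–C#–E–G.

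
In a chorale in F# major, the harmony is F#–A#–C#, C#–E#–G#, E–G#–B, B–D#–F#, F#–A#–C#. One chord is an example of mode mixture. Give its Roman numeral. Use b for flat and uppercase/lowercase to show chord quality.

In F# major the diatonic chords are F#, G#m, A#m, B, C#, D#m, E#dim. F#–A#–C# = F#, C#–E#–G# = C# and B–D#–F# = B are all diatonic. E–G#–B is not: scale degree 7 in F# major carries E#dim (vii°). In F# minor the chord on that degree is E, so here it functions as bVII, borrowed from the parallel minor.

bVII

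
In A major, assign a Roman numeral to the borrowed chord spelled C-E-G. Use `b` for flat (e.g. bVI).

In A major scale degree 3 is C#; C is its lowered form, from A minor. C–E–G is a major chord — the form found in A minor, not the diatonic iii (C#m). Borrowed into A major it is written bIII.

bIII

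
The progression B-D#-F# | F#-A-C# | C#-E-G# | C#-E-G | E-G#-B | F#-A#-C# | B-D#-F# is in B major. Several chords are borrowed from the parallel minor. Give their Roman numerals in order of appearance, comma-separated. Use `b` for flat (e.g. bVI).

v, ii°

The diatonic triads in B major are B, C#m, D#m, E, F#, G#m, A#dim. Of the given chords, B–D#–F# = B, C#–E–G# = C#m, E–G#–B = E and F#–A#–C# = F# are diatonic. F#–A–C# is not: scale degree 5 in B major carries F# (V). In B minor the chord on that degree is F#m, so here it functions as v, borrowed from the parallel minor. C#–E–G is not: scale degree 2 in B major carries C#m (ii). In B minor the chord on that degree is C#dim, so here it functions as ii°, borrowed from the parallel minor.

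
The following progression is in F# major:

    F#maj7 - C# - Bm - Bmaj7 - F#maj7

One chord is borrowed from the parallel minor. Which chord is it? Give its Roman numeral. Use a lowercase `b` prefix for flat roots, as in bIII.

iv

F# major has the diatonic set F#, G#m, A#m, B, C#, D#m, E#dim. F#maj7, C# and Bmaj7 all belong to that set. Bm (B–D–F#) is not: scale degree 4 in F# major carries B (IV). In F# minor the chord on that degree is Bm, so here it functions as iv, borrowed from the parallel minor.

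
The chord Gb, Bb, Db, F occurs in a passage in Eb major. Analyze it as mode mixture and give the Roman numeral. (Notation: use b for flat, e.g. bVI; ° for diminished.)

bIIImaj7

The root Gb is the lowered 3rd scale degree — diatonically Eb major has G there. Diatonically Eb major has Gm (iii) on that degree; Gb–Bb–Db–F is instead the major-seventh chord native to Eb minor, so it takes the label bIIImaj7.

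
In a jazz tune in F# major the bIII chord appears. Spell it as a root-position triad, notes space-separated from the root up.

A C# E

bIII is built on the lowered scale degree 3. In F# major degree 3 is A#; lowered it becomes A. Building the major chord from the parallel minor on A: A–C#–E.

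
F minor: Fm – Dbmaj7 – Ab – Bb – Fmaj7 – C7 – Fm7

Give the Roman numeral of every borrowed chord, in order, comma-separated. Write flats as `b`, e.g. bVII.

In F minor (with V from harmonic minor) the diatonic chords are Fm, Gdim, Ab, Bbm, C, Db, Eb. Fm, Dbmaj7, Ab, C7 and Fm7 all belong to that set. Bb (Bb–D–F) is not: scale degree 4 in F minor carries Bbm (iv). In F major the chord on that degree is Bb, so here it functions as IV, borrowed from the parallel major. But Fmaj7 (F–A–C–E) is foreign: the diatonic i on degree 1 is Fm, whereas Fmaj7 comes from F major. It is labeled Imaj7.

IV, Imaj7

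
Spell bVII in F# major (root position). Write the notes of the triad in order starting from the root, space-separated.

Scale degree 7 in F# major is E#. bVII uses the lowered form, E, taken from F# minor. Stacking thirds in F# minor on E gives E–G#–B.

E G# B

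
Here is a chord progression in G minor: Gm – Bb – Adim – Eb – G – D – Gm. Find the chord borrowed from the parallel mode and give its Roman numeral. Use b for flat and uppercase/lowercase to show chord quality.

The diatonic triads in G minor (with V from harmonic minor) are Gm, Adim, Bb, Cm, D, Eb, F. Of the given chords, Gm, Bb, Adim, Eb and D are diatonic. G (G–B–D) is not: scale degree 1 in G minor carries Gm (i). In G major the chord on that degree is G, so here it functions as I, borrowed from the parallel major.

I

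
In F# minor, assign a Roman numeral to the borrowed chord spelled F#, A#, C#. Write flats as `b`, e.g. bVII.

F# is scale degree 1 in F# minor. F#–A#–C# is a major chord — the form found in F# major, not the diatonic i (F#m). Borrowed into F# minor it is written I.

I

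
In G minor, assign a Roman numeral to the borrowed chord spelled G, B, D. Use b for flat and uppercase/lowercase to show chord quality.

G is scale degree 1 in G minor. G–B–D is a major chord — the form found in G major, not the diatonic i (Gm). Borrowed into G minor it is written I.

I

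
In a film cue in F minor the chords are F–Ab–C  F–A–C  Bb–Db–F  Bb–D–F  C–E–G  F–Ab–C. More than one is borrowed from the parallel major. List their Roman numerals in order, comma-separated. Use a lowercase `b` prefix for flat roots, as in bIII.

I, IV

In F minor (with V from harmonic minor) the diatonic chords are Fm, Gdim, Ab, Bbm, C, Db, Eb. Of the given chords, F–Ab–C = Fm, Bb–Db–F = Bbm and C–E–G = C are diatonic. F–A–C is not: scale degree 1 in F minor carries Fm (i). In F major the chord on that degree is F, so here it functions as I, borrowed from the parallel major. Bb–D–F is not: scale degree 4 in F minor carries Bbm (iv). In F major the chord on that degree is Bb, so here it functions as IV, borrowed from the parallel major.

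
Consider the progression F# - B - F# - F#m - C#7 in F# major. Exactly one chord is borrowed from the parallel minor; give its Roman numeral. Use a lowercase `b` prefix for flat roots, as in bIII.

i

In F# major the diatonic chords are F#, G#m, A#m, B, C#, D#m, E#dim. F#, B and C#7 are all diatonic. F#m (F#–A–C#) is not: scale degree 1 in F# major carries F# (I). In F# minor the chord on that degree is F#m, so here it functions as i, borrowed from the parallel minor.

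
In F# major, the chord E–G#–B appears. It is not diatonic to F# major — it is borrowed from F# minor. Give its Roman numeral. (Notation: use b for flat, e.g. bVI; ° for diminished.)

bVII

E is the lowered form of scale degree 7 in F# major (the diatonic degree 7 is E#). E–G#–B is a major chord — the form found in F# minor, not the diatonic vii° (E#dim). Borrowed into F# major it is written bVII.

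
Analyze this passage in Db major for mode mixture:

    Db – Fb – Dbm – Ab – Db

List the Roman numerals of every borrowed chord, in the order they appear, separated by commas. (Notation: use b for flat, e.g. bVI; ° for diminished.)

In Db major the diatonic chords are Db, Ebm, Fm, Gb, Ab, Bbm, Cdim. Db and Ab are both diatonic. Fb (Fb–Ab–Cb) is not: scale degree 3 in Db major carries Fm (iii). In Db minor the chord on that degree is Fb, so here it functions as bIII, borrowed from the parallel minor. Dbm (Db–Fb–Ab) doesn't fit — on degree 1 Db major would have Db (I). Dbm is the degree-1 chord of Db minor, so it is the borrowed i.

bIII, i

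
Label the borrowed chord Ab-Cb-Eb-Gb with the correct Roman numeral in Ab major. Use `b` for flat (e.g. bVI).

Ab is scale degree 1 in Ab major. The diatonic chord on degree 1 would be Ab (I), but Ab–Cb–Eb–Gb is the minor-seventh chord from Ab minor. As a borrowed chord it is labeled i7.

i7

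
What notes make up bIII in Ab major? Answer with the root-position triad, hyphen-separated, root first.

Scale degree 3 in Ab major is C. bIII uses the lowered form, Cb, taken from Ab minor. Stacking thirds in Ab minor on Cb gives Cb–Eb–Gb.

Cb-Eb-Gb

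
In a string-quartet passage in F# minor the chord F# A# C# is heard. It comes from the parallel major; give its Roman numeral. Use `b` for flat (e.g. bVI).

I

F# is scale degree 1 in F# minor. The diatonic chord on degree 1 would be F#m (i), but F#–A#–C# is the major chord from F# major. As a borrowed chord it is labeled I.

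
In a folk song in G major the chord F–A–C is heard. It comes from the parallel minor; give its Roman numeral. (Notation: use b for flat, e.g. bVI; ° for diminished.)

bVII

The root F is the lowered 7th scale degree — diatonically G major has F# there. The diatonic chord on degree 7 would be F#dim (vii°), but F–A–C is the major chord from G minor. As a borrowed chord it is labeled bVII.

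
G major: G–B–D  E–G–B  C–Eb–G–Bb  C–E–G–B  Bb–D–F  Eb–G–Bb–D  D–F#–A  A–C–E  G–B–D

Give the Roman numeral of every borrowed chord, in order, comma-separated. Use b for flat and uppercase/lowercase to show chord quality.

iv7, bIII, bVImaj7

G major has the diatonic set G, Am, Bm, C, D, Em, F#dim. G–B–D = G, E–G–B = Em, C–E–G–B = Cmaj7, D–F#–A = D and A–C–E = Am all belong to that set. C–Eb–G–Bb is not: scale degree 4 in G major carries C (IV). In G minor the chord on that degree is Cm7, so here it functions as iv7, borrowed from the parallel minor. Bb–D–F is not: scale degree 3 in G major carries Bm (iii). In G minor the chord on that degree is Bb, so here it functions as bIII, borrowed from the parallel minor. Eb–G–Bb–D doesn't fit — on degree 6 G major would have Em (vi). Ebmaj7 is the degree-6 chord of G minor, so it is the borrowed bVImaj7.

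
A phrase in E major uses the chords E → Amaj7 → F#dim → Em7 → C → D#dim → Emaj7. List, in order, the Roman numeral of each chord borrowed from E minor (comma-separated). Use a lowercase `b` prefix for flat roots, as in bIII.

ii°, i7, bVI

The diatonic triads in E major are E, F#m, G#m, A, B, C#m, D#dim. E, Amaj7, D#dim and Emaj7 all belong to that set. But F#dim (F#–A–C) is foreign: the diatonic ii on degree 2 is F#m, whereas F#dim comes from E minor. It is labeled ii°. Em7 (E–G–B–D) doesn't fit — on degree 1 E major would have E (I). Em7 is the degree-1 chord of E minor, so it is the borrowed i7. But C (C–E–G) is foreign: the diatonic vi on degree 6 is C#m, whereas C comes from E minor. It is labeled bVI.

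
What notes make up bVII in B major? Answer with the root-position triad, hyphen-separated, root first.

A-C#-E

The root of bVII is the lowered 7th degree: A# becomes A. In B minor the chord on A is A–C#–E.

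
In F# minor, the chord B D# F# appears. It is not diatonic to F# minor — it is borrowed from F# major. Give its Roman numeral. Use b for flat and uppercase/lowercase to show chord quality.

The root B is the diatonic 4th degree of F# minor; the borrowing shows in the chord quality. B–D#–F# is a major chord — the form found in F# major, not the diatonic iv (Bm). Borrowed into F# minor it is written IV.

IV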